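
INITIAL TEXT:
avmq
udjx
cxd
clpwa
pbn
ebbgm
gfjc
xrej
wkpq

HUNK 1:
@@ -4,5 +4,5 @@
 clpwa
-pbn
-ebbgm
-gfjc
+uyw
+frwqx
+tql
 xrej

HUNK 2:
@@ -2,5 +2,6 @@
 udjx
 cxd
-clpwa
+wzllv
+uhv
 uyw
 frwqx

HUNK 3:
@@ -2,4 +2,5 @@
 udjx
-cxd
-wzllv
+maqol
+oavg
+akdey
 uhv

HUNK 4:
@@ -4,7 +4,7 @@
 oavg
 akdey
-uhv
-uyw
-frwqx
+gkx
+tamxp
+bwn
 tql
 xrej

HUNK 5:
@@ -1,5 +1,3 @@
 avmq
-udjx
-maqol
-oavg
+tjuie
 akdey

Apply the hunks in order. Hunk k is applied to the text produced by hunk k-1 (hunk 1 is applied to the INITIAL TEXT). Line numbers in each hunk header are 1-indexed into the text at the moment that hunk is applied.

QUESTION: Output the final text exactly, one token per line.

Answer: avmq
tjuie
akdey
gkx
tamxp
bwn
tql
xrej
wkpq

Derivation:
Hunk 1: at line 4 remove [pbn,ebbgm,gfjc] add [uyw,frwqx,tql] -> 9 lines: avmq udjx cxd clpwa uyw frwqx tql xrej wkpq
Hunk 2: at line 2 remove [clpwa] add [wzllv,uhv] -> 10 lines: avmq udjx cxd wzllv uhv uyw frwqx tql xrej wkpq
Hunk 3: at line 2 remove [cxd,wzllv] add [maqol,oavg,akdey] -> 11 lines: avmq udjx maqol oavg akdey uhv uyw frwqx tql xrej wkpq
Hunk 4: at line 4 remove [uhv,uyw,frwqx] add [gkx,tamxp,bwn] -> 11 lines: avmq udjx maqol oavg akdey gkx tamxp bwn tql xrej wkpq
Hunk 5: at line 1 remove [udjx,maqol,oavg] add [tjuie] -> 9 lines: avmq tjuie akdey gkx tamxp bwn tql xrej wkpq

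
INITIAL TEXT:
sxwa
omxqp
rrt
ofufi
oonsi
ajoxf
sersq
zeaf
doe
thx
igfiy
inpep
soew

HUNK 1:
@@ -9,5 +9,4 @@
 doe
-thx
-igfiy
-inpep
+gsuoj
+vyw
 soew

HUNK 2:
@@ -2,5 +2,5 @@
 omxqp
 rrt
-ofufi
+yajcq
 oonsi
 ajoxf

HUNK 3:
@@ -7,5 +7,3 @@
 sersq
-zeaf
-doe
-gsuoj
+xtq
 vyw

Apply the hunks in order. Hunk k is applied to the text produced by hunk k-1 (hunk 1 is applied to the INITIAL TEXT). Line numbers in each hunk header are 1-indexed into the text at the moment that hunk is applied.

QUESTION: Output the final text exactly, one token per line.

Answer: sxwa
omxqp
rrt
yajcq
oonsi
ajoxf
sersq
xtq
vyw
soew

Derivation:
Hunk 1: at line 9 remove [thx,igfiy,inpep] add [gsuoj,vyw] -> 12 lines: sxwa omxqp rrt ofufi oonsi ajoxf sersq zeaf doe gsuoj vyw soew
Hunk 2: at line 2 remove [ofufi] add [yajcq] -> 12 lines: sxwa omxqp rrt yajcq oonsi ajoxf sersq zeaf doe gsuoj vyw soew
Hunk 3: at line 7 remove [zeaf,doe,gsuoj] add [xtq] -> 10 lines: sxwa omxqp rrt yajcq oonsi ajoxf sersq xtq vyw soew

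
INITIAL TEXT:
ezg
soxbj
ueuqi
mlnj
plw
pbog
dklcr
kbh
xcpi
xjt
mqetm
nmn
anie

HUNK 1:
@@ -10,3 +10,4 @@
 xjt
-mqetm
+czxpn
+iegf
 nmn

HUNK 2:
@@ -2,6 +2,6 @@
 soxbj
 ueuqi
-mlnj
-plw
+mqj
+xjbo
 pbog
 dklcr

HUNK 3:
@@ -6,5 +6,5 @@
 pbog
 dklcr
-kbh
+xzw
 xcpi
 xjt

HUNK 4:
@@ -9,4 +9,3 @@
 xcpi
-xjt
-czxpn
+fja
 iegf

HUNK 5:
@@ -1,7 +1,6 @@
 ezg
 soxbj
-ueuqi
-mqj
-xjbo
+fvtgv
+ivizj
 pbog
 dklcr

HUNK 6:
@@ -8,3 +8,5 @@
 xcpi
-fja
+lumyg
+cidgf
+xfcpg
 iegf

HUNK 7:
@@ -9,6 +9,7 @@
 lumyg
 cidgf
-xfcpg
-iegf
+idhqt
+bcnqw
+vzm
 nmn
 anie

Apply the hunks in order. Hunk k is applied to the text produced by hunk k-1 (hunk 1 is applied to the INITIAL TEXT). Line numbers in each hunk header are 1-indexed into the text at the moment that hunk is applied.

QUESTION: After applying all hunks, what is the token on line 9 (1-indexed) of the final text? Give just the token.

Hunk 1: at line 10 remove [mqetm] add [czxpn,iegf] -> 14 lines: ezg soxbj ueuqi mlnj plw pbog dklcr kbh xcpi xjt czxpn iegf nmn anie
Hunk 2: at line 2 remove [mlnj,plw] add [mqj,xjbo] -> 14 lines: ezg soxbj ueuqi mqj xjbo pbog dklcr kbh xcpi xjt czxpn iegf nmn anie
Hunk 3: at line 6 remove [kbh] add [xzw] -> 14 lines: ezg soxbj ueuqi mqj xjbo pbog dklcr xzw xcpi xjt czxpn iegf nmn anie
Hunk 4: at line 9 remove [xjt,czxpn] add [fja] -> 13 lines: ezg soxbj ueuqi mqj xjbo pbog dklcr xzw xcpi fja iegf nmn anie
Hunk 5: at line 1 remove [ueuqi,mqj,xjbo] add [fvtgv,ivizj] -> 12 lines: ezg soxbj fvtgv ivizj pbog dklcr xzw xcpi fja iegf nmn anie
Hunk 6: at line 8 remove [fja] add [lumyg,cidgf,xfcpg] -> 14 lines: ezg soxbj fvtgv ivizj pbog dklcr xzw xcpi lumyg cidgf xfcpg iegf nmn anie
Hunk 7: at line 9 remove [xfcpg,iegf] add [idhqt,bcnqw,vzm] -> 15 lines: ezg soxbj fvtgv ivizj pbog dklcr xzw xcpi lumyg cidgf idhqt bcnqw vzm nmn anie
Final line 9: lumyg

Answer: lumyg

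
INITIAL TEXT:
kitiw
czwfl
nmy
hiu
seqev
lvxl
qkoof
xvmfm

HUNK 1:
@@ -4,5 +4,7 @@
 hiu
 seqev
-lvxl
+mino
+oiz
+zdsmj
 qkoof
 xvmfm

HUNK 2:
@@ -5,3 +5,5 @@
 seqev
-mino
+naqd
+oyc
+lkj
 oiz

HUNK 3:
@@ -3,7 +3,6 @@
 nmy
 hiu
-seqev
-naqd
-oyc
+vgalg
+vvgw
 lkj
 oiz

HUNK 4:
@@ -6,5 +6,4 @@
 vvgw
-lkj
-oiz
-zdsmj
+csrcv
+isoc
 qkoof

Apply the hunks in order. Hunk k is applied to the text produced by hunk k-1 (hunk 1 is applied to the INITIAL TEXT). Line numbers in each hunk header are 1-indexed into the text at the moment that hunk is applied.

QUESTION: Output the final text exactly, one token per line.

Hunk 1: at line 4 remove [lvxl] add [mino,oiz,zdsmj] -> 10 lines: kitiw czwfl nmy hiu seqev mino oiz zdsmj qkoof xvmfm
Hunk 2: at line 5 remove [mino] add [naqd,oyc,lkj] -> 12 lines: kitiw czwfl nmy hiu seqev naqd oyc lkj oiz zdsmj qkoof xvmfm
Hunk 3: at line 3 remove [seqev,naqd,oyc] add [vgalg,vvgw] -> 11 lines: kitiw czwfl nmy hiu vgalg vvgw lkj oiz zdsmj qkoof xvmfm
Hunk 4: at line 6 remove [lkj,oiz,zdsmj] add [csrcv,isoc] -> 10 lines: kitiw czwfl nmy hiu vgalg vvgw csrcv isoc qkoof xvmfm

Answer: kitiw
czwfl
nmy
hiu
vgalg
vvgw
csrcv
isoc
qkoof
xvmfm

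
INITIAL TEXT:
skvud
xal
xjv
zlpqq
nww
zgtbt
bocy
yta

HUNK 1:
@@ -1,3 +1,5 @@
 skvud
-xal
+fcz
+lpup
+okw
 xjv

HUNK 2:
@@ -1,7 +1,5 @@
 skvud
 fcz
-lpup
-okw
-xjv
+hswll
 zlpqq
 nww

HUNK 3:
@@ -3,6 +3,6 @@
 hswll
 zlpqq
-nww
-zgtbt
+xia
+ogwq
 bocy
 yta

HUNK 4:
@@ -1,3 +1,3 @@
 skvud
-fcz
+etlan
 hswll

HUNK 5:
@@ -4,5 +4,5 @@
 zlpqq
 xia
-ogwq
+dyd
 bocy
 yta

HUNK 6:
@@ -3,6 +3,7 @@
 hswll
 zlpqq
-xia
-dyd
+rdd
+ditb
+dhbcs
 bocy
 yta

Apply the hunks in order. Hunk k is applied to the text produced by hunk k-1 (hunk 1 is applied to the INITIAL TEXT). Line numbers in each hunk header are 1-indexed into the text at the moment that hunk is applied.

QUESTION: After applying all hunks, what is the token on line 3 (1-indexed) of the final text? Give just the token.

Hunk 1: at line 1 remove [xal] add [fcz,lpup,okw] -> 10 lines: skvud fcz lpup okw xjv zlpqq nww zgtbt bocy yta
Hunk 2: at line 1 remove [lpup,okw,xjv] add [hswll] -> 8 lines: skvud fcz hswll zlpqq nww zgtbt bocy yta
Hunk 3: at line 3 remove [nww,zgtbt] add [xia,ogwq] -> 8 lines: skvud fcz hswll zlpqq xia ogwq bocy yta
Hunk 4: at line 1 remove [fcz] add [etlan] -> 8 lines: skvud etlan hswll zlpqq xia ogwq bocy yta
Hunk 5: at line 4 remove [ogwq] add [dyd] -> 8 lines: skvud etlan hswll zlpqq xia dyd bocy yta
Hunk 6: at line 3 remove [xia,dyd] add [rdd,ditb,dhbcs] -> 9 lines: skvud etlan hswll zlpqq rdd ditb dhbcs bocy yta
Final line 3: hswll

Answer: hswll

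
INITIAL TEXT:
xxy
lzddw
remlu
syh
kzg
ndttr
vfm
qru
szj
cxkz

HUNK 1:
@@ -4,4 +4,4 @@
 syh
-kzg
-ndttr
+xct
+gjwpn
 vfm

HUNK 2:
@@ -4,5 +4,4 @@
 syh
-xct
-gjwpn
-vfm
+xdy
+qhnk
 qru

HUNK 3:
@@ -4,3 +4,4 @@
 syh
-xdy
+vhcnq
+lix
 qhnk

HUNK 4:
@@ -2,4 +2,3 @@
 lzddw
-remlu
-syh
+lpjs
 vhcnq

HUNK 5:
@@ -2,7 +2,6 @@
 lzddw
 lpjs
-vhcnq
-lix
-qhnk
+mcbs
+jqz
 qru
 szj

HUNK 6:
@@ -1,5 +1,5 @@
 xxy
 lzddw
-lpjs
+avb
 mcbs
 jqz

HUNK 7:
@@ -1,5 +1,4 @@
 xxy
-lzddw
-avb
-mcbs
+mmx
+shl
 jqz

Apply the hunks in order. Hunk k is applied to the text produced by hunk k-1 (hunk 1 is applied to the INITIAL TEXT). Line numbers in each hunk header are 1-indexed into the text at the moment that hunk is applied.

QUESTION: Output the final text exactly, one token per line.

Hunk 1: at line 4 remove [kzg,ndttr] add [xct,gjwpn] -> 10 lines: xxy lzddw remlu syh xct gjwpn vfm qru szj cxkz
Hunk 2: at line 4 remove [xct,gjwpn,vfm] add [xdy,qhnk] -> 9 lines: xxy lzddw remlu syh xdy qhnk qru szj cxkz
Hunk 3: at line 4 remove [xdy] add [vhcnq,lix] -> 10 lines: xxy lzddw remlu syh vhcnq lix qhnk qru szj cxkz
Hunk 4: at line 2 remove [remlu,syh] add [lpjs] -> 9 lines: xxy lzddw lpjs vhcnq lix qhnk qru szj cxkz
Hunk 5: at line 2 remove [vhcnq,lix,qhnk] add [mcbs,jqz] -> 8 lines: xxy lzddw lpjs mcbs jqz qru szj cxkz
Hunk 6: at line 1 remove [lpjs] add [avb] -> 8 lines: xxy lzddw avb mcbs jqz qru szj cxkz
Hunk 7: at line 1 remove [lzddw,avb,mcbs] add [mmx,shl] -> 7 lines: xxy mmx shl jqz qru szj cxkz

Answer: xxy
mmx
shl
jqz
qru
szj
cxkz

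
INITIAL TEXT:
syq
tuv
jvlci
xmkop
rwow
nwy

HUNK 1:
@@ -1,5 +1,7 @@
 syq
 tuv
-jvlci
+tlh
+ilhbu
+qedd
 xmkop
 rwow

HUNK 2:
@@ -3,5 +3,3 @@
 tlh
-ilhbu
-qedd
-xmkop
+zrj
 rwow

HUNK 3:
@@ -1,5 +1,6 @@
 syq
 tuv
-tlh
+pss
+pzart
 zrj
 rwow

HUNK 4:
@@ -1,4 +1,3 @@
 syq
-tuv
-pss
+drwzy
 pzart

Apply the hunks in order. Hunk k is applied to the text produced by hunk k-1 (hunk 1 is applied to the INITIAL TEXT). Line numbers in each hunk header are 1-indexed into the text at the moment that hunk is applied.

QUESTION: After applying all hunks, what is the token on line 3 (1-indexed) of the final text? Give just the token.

Answer: pzart

Derivation:
Hunk 1: at line 1 remove [jvlci] add [tlh,ilhbu,qedd] -> 8 lines: syq tuv tlh ilhbu qedd xmkop rwow nwy
Hunk 2: at line 3 remove [ilhbu,qedd,xmkop] add [zrj] -> 6 lines: syq tuv tlh zrj rwow nwy
Hunk 3: at line 1 remove [tlh] add [pss,pzart] -> 7 lines: syq tuv pss pzart zrj rwow nwy
Hunk 4: at line 1 remove [tuv,pss] add [drwzy] -> 6 lines: syq drwzy pzart zrj rwow nwy
Final line 3: pzart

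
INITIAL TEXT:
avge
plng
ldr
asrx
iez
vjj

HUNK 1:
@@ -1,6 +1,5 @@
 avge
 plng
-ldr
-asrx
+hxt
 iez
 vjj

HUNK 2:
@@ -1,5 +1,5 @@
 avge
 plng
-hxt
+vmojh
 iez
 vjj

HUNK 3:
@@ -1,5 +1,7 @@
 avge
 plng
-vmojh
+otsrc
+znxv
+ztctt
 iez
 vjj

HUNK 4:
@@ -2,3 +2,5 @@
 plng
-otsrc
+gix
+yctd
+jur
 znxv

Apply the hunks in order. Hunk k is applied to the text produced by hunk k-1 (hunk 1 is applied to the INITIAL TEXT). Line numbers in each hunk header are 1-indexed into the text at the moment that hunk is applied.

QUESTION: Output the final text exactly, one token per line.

Hunk 1: at line 1 remove [ldr,asrx] add [hxt] -> 5 lines: avge plng hxt iez vjj
Hunk 2: at line 1 remove [hxt] add [vmojh] -> 5 lines: avge plng vmojh iez vjj
Hunk 3: at line 1 remove [vmojh] add [otsrc,znxv,ztctt] -> 7 lines: avge plng otsrc znxv ztctt iez vjj
Hunk 4: at line 2 remove [otsrc] add [gix,yctd,jur] -> 9 lines: avge plng gix yctd jur znxv ztctt iez vjj

Answer: avge
plng
gix
yctd
jur
znxv
ztctt
iez
vjj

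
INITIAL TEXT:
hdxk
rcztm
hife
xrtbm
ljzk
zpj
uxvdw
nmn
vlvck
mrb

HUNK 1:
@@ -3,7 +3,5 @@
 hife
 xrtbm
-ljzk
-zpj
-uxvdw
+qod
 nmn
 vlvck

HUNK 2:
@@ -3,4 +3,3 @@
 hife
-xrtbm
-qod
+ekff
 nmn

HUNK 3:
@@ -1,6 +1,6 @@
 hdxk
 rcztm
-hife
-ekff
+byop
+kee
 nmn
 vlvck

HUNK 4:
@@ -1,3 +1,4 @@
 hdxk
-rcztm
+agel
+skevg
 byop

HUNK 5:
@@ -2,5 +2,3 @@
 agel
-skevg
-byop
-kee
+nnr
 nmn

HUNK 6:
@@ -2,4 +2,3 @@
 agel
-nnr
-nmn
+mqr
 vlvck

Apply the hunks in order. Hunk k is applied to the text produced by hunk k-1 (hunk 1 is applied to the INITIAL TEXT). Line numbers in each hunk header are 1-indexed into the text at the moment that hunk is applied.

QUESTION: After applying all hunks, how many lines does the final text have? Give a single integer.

Hunk 1: at line 3 remove [ljzk,zpj,uxvdw] add [qod] -> 8 lines: hdxk rcztm hife xrtbm qod nmn vlvck mrb
Hunk 2: at line 3 remove [xrtbm,qod] add [ekff] -> 7 lines: hdxk rcztm hife ekff nmn vlvck mrb
Hunk 3: at line 1 remove [hife,ekff] add [byop,kee] -> 7 lines: hdxk rcztm byop kee nmn vlvck mrb
Hunk 4: at line 1 remove [rcztm] add [agel,skevg] -> 8 lines: hdxk agel skevg byop kee nmn vlvck mrb
Hunk 5: at line 2 remove [skevg,byop,kee] add [nnr] -> 6 lines: hdxk agel nnr nmn vlvck mrb
Hunk 6: at line 2 remove [nnr,nmn] add [mqr] -> 5 lines: hdxk agel mqr vlvck mrb
Final line count: 5

Answer: 5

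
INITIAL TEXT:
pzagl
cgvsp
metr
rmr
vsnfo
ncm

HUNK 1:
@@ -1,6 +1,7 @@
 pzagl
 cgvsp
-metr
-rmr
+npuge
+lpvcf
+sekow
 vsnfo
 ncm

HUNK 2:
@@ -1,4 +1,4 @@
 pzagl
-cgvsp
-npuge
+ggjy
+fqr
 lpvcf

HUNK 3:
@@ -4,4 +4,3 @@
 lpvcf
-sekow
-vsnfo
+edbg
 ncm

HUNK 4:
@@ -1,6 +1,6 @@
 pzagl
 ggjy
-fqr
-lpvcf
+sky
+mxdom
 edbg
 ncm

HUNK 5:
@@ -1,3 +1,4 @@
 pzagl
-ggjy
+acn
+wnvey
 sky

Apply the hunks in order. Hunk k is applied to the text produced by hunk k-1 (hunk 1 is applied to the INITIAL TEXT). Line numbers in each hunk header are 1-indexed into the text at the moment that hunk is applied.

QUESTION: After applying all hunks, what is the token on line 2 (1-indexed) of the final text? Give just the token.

Hunk 1: at line 1 remove [metr,rmr] add [npuge,lpvcf,sekow] -> 7 lines: pzagl cgvsp npuge lpvcf sekow vsnfo ncm
Hunk 2: at line 1 remove [cgvsp,npuge] add [ggjy,fqr] -> 7 lines: pzagl ggjy fqr lpvcf sekow vsnfo ncm
Hunk 3: at line 4 remove [sekow,vsnfo] add [edbg] -> 6 lines: pzagl ggjy fqr lpvcf edbg ncm
Hunk 4: at line 1 remove [fqr,lpvcf] add [sky,mxdom] -> 6 lines: pzagl ggjy sky mxdom edbg ncm
Hunk 5: at line 1 remove [ggjy] add [acn,wnvey] -> 7 lines: pzagl acn wnvey sky mxdom edbg ncm
Final line 2: acn

Answer: acn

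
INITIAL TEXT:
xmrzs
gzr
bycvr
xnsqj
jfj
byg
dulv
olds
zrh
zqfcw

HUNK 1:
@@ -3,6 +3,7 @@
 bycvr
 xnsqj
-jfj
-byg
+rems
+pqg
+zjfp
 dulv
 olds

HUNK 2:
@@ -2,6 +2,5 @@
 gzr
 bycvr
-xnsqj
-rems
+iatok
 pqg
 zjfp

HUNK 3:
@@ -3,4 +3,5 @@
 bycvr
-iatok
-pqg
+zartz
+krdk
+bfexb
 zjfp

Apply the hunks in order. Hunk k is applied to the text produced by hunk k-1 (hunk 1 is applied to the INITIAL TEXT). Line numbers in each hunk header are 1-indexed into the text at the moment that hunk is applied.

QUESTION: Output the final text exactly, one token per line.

Answer: xmrzs
gzr
bycvr
zartz
krdk
bfexb
zjfp
dulv
olds
zrh
zqfcw

Derivation:
Hunk 1: at line 3 remove [jfj,byg] add [rems,pqg,zjfp] -> 11 lines: xmrzs gzr bycvr xnsqj rems pqg zjfp dulv olds zrh zqfcw
Hunk 2: at line 2 remove [xnsqj,rems] add [iatok] -> 10 lines: xmrzs gzr bycvr iatok pqg zjfp dulv olds zrh zqfcw
Hunk 3: at line 3 remove [iatok,pqg] add [zartz,krdk,bfexb] -> 11 lines: xmrzs gzr bycvr zartz krdk bfexb zjfp dulv olds zrh zqfcw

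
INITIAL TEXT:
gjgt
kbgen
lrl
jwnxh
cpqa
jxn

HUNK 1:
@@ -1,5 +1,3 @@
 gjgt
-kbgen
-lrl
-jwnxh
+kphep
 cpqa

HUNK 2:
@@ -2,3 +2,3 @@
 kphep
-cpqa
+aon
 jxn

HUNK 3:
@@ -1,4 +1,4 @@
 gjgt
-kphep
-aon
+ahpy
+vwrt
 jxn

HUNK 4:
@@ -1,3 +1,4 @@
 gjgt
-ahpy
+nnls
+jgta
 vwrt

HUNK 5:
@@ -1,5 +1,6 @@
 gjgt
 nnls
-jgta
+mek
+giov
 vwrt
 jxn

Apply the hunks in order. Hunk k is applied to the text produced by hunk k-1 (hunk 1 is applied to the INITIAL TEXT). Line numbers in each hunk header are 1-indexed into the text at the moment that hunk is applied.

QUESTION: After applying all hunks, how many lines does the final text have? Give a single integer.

Answer: 6

Derivation:
Hunk 1: at line 1 remove [kbgen,lrl,jwnxh] add [kphep] -> 4 lines: gjgt kphep cpqa jxn
Hunk 2: at line 2 remove [cpqa] add [aon] -> 4 lines: gjgt kphep aon jxn
Hunk 3: at line 1 remove [kphep,aon] add [ahpy,vwrt] -> 4 lines: gjgt ahpy vwrt jxn
Hunk 4: at line 1 remove [ahpy] add [nnls,jgta] -> 5 lines: gjgt nnls jgta vwrt jxn
Hunk 5: at line 1 remove [jgta] add [mek,giov] -> 6 lines: gjgt nnls mek giov vwrt jxn
Final line count: 6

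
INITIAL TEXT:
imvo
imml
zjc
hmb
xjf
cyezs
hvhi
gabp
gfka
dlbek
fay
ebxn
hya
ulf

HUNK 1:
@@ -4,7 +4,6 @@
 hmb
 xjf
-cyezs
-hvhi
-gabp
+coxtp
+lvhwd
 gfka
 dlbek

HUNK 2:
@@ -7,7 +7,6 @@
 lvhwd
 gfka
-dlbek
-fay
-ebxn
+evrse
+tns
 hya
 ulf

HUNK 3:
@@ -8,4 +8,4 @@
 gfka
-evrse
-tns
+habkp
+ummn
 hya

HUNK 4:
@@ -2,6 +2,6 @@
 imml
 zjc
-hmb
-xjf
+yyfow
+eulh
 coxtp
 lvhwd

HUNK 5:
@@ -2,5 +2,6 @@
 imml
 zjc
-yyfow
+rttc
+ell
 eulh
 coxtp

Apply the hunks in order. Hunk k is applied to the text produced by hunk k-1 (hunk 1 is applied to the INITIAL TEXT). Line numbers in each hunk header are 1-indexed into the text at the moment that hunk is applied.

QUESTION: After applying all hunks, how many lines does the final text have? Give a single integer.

Answer: 13

Derivation:
Hunk 1: at line 4 remove [cyezs,hvhi,gabp] add [coxtp,lvhwd] -> 13 lines: imvo imml zjc hmb xjf coxtp lvhwd gfka dlbek fay ebxn hya ulf
Hunk 2: at line 7 remove [dlbek,fay,ebxn] add [evrse,tns] -> 12 lines: imvo imml zjc hmb xjf coxtp lvhwd gfka evrse tns hya ulf
Hunk 3: at line 8 remove [evrse,tns] add [habkp,ummn] -> 12 lines: imvo imml zjc hmb xjf coxtp lvhwd gfka habkp ummn hya ulf
Hunk 4: at line 2 remove [hmb,xjf] add [yyfow,eulh] -> 12 lines: imvo imml zjc yyfow eulh coxtp lvhwd gfka habkp ummn hya ulf
Hunk 5: at line 2 remove [yyfow] add [rttc,ell] -> 13 lines: imvo imml zjc rttc ell eulh coxtp lvhwd gfka habkp ummn hya ulf
Final line count: 13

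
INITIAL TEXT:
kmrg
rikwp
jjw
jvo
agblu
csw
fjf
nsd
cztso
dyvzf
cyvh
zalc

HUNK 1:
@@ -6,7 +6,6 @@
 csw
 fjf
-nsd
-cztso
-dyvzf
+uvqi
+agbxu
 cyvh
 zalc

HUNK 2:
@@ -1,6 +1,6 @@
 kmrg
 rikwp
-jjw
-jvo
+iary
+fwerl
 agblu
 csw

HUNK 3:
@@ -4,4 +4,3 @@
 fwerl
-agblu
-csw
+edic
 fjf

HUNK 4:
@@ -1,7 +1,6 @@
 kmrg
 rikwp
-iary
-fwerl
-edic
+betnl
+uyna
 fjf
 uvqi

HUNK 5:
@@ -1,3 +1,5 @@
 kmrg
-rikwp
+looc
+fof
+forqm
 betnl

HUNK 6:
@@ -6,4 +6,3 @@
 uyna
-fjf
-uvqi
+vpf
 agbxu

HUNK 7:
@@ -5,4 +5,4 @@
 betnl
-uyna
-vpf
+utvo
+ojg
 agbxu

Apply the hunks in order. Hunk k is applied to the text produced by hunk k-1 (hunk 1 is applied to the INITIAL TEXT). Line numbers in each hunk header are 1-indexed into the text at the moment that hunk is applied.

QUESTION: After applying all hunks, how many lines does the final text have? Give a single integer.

Hunk 1: at line 6 remove [nsd,cztso,dyvzf] add [uvqi,agbxu] -> 11 lines: kmrg rikwp jjw jvo agblu csw fjf uvqi agbxu cyvh zalc
Hunk 2: at line 1 remove [jjw,jvo] add [iary,fwerl] -> 11 lines: kmrg rikwp iary fwerl agblu csw fjf uvqi agbxu cyvh zalc
Hunk 3: at line 4 remove [agblu,csw] add [edic] -> 10 lines: kmrg rikwp iary fwerl edic fjf uvqi agbxu cyvh zalc
Hunk 4: at line 1 remove [iary,fwerl,edic] add [betnl,uyna] -> 9 lines: kmrg rikwp betnl uyna fjf uvqi agbxu cyvh zalc
Hunk 5: at line 1 remove [rikwp] add [looc,fof,forqm] -> 11 lines: kmrg looc fof forqm betnl uyna fjf uvqi agbxu cyvh zalc
Hunk 6: at line 6 remove [fjf,uvqi] add [vpf] -> 10 lines: kmrg looc fof forqm betnl uyna vpf agbxu cyvh zalc
Hunk 7: at line 5 remove [uyna,vpf] add [utvo,ojg] -> 10 lines: kmrg looc fof forqm betnl utvo ojg agbxu cyvh zalc
Final line count: 10

Answer: 10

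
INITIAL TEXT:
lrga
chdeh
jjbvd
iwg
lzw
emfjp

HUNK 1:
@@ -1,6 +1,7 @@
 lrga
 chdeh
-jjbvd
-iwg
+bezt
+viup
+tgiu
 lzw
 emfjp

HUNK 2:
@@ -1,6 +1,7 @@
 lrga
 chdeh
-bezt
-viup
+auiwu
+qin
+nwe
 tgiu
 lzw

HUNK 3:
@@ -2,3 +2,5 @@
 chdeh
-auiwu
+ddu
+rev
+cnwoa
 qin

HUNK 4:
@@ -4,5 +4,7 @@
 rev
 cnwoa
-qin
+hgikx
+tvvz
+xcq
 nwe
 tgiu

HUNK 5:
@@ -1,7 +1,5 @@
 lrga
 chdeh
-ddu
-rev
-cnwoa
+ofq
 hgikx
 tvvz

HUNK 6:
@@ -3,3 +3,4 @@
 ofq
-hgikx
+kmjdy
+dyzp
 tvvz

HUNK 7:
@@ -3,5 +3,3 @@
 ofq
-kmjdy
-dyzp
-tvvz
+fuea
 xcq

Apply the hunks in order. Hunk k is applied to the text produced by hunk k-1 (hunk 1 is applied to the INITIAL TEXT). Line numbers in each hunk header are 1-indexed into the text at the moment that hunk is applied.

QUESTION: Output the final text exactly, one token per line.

Answer: lrga
chdeh
ofq
fuea
xcq
nwe
tgiu
lzw
emfjp

Derivation:
Hunk 1: at line 1 remove [jjbvd,iwg] add [bezt,viup,tgiu] -> 7 lines: lrga chdeh bezt viup tgiu lzw emfjp
Hunk 2: at line 1 remove [bezt,viup] add [auiwu,qin,nwe] -> 8 lines: lrga chdeh auiwu qin nwe tgiu lzw emfjp
Hunk 3: at line 2 remove [auiwu] add [ddu,rev,cnwoa] -> 10 lines: lrga chdeh ddu rev cnwoa qin nwe tgiu lzw emfjp
Hunk 4: at line 4 remove [qin] add [hgikx,tvvz,xcq] -> 12 lines: lrga chdeh ddu rev cnwoa hgikx tvvz xcq nwe tgiu lzw emfjp
Hunk 5: at line 1 remove [ddu,rev,cnwoa] add [ofq] -> 10 lines: lrga chdeh ofq hgikx tvvz xcq nwe tgiu lzw emfjp
Hunk 6: at line 3 remove [hgikx] add [kmjdy,dyzp] -> 11 lines: lrga chdeh ofq kmjdy dyzp tvvz xcq nwe tgiu lzw emfjp
Hunk 7: at line 3 remove [kmjdy,dyzp,tvvz] add [fuea] -> 9 lines: lrga chdeh ofq fuea xcq nwe tgiu lzw emfjp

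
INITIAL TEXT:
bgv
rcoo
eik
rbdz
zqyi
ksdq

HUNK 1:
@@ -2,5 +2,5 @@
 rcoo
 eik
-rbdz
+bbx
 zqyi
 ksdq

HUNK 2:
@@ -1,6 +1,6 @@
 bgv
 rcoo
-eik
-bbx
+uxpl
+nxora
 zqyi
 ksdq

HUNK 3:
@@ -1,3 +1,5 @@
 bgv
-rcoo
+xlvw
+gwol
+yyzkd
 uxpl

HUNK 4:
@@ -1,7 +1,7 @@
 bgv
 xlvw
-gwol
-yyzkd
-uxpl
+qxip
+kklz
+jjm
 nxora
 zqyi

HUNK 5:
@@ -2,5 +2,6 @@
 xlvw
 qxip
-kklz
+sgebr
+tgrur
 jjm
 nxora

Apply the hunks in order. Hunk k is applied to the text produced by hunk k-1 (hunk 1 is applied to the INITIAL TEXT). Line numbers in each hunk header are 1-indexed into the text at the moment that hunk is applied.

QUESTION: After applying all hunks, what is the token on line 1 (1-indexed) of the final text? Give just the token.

Hunk 1: at line 2 remove [rbdz] add [bbx] -> 6 lines: bgv rcoo eik bbx zqyi ksdq
Hunk 2: at line 1 remove [eik,bbx] add [uxpl,nxora] -> 6 lines: bgv rcoo uxpl nxora zqyi ksdq
Hunk 3: at line 1 remove [rcoo] add [xlvw,gwol,yyzkd] -> 8 lines: bgv xlvw gwol yyzkd uxpl nxora zqyi ksdq
Hunk 4: at line 1 remove [gwol,yyzkd,uxpl] add [qxip,kklz,jjm] -> 8 lines: bgv xlvw qxip kklz jjm nxora zqyi ksdq
Hunk 5: at line 2 remove [kklz] add [sgebr,tgrur] -> 9 lines: bgv xlvw qxip sgebr tgrur jjm nxora zqyi ksdq
Final line 1: bgv

Answer: bgv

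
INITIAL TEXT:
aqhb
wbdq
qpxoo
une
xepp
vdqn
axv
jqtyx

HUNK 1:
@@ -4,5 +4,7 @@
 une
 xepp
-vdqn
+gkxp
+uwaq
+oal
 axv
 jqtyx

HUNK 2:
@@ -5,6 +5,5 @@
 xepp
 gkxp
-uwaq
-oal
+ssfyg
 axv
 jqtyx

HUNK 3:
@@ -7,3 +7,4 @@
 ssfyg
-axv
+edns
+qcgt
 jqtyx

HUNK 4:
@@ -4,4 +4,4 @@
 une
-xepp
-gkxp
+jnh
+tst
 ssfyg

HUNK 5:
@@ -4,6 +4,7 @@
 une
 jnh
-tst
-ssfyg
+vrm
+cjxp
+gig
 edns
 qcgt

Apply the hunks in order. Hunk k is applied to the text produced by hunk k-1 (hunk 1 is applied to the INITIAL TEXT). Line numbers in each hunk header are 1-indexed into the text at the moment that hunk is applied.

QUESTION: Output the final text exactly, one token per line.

Answer: aqhb
wbdq
qpxoo
une
jnh
vrm
cjxp
gig
edns
qcgt
jqtyx

Derivation:
Hunk 1: at line 4 remove [vdqn] add [gkxp,uwaq,oal] -> 10 lines: aqhb wbdq qpxoo une xepp gkxp uwaq oal axv jqtyx
Hunk 2: at line 5 remove [uwaq,oal] add [ssfyg] -> 9 lines: aqhb wbdq qpxoo une xepp gkxp ssfyg axv jqtyx
Hunk 3: at line 7 remove [axv] add [edns,qcgt] -> 10 lines: aqhb wbdq qpxoo une xepp gkxp ssfyg edns qcgt jqtyx
Hunk 4: at line 4 remove [xepp,gkxp] add [jnh,tst] -> 10 lines: aqhb wbdq qpxoo une jnh tst ssfyg edns qcgt jqtyx
Hunk 5: at line 4 remove [tst,ssfyg] add [vrm,cjxp,gig] -> 11 lines: aqhb wbdq qpxoo une jnh vrm cjxp gig edns qcgt jqtyx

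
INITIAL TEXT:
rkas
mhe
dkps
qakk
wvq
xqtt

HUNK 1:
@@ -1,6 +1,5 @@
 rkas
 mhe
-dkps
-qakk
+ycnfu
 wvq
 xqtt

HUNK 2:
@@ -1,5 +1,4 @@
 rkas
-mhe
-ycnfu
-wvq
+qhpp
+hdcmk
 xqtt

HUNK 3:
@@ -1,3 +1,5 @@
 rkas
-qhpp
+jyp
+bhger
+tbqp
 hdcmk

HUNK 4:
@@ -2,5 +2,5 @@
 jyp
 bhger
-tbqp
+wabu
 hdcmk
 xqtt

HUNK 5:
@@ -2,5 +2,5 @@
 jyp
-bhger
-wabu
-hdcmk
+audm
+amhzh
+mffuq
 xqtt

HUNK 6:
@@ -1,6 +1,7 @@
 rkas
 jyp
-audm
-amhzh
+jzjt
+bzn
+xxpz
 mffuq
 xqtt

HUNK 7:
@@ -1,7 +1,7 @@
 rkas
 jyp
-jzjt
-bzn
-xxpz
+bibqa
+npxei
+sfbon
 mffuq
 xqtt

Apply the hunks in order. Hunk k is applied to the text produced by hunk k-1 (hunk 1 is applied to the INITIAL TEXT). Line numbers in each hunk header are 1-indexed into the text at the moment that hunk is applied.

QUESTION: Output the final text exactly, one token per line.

Hunk 1: at line 1 remove [dkps,qakk] add [ycnfu] -> 5 lines: rkas mhe ycnfu wvq xqtt
Hunk 2: at line 1 remove [mhe,ycnfu,wvq] add [qhpp,hdcmk] -> 4 lines: rkas qhpp hdcmk xqtt
Hunk 3: at line 1 remove [qhpp] add [jyp,bhger,tbqp] -> 6 lines: rkas jyp bhger tbqp hdcmk xqtt
Hunk 4: at line 2 remove [tbqp] add [wabu] -> 6 lines: rkas jyp bhger wabu hdcmk xqtt
Hunk 5: at line 2 remove [bhger,wabu,hdcmk] add [audm,amhzh,mffuq] -> 6 lines: rkas jyp audm amhzh mffuq xqtt
Hunk 6: at line 1 remove [audm,amhzh] add [jzjt,bzn,xxpz] -> 7 lines: rkas jyp jzjt bzn xxpz mffuq xqtt
Hunk 7: at line 1 remove [jzjt,bzn,xxpz] add [bibqa,npxei,sfbon] -> 7 lines: rkas jyp bibqa npxei sfbon mffuq xqtt

Answer: rkas
jyp
bibqa
npxei
sfbon
mffuq
xqtt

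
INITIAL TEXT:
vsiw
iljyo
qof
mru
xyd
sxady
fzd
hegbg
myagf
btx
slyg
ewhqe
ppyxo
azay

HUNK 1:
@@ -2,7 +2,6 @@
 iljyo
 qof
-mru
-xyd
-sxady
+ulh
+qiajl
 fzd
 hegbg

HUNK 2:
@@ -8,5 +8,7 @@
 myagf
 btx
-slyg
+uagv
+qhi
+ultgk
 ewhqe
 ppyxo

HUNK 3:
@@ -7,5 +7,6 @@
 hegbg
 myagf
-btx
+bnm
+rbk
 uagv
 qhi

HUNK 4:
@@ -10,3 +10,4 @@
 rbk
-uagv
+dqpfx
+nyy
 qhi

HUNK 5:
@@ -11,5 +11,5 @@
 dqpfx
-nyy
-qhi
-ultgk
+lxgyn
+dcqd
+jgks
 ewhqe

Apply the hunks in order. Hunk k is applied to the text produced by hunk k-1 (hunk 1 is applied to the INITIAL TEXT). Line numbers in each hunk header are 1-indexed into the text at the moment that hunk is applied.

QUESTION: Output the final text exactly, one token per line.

Answer: vsiw
iljyo
qof
ulh
qiajl
fzd
hegbg
myagf
bnm
rbk
dqpfx
lxgyn
dcqd
jgks
ewhqe
ppyxo
azay

Derivation:
Hunk 1: at line 2 remove [mru,xyd,sxady] add [ulh,qiajl] -> 13 lines: vsiw iljyo qof ulh qiajl fzd hegbg myagf btx slyg ewhqe ppyxo azay
Hunk 2: at line 8 remove [slyg] add [uagv,qhi,ultgk] -> 15 lines: vsiw iljyo qof ulh qiajl fzd hegbg myagf btx uagv qhi ultgk ewhqe ppyxo azay
Hunk 3: at line 7 remove [btx] add [bnm,rbk] -> 16 lines: vsiw iljyo qof ulh qiajl fzd hegbg myagf bnm rbk uagv qhi ultgk ewhqe ppyxo azay
Hunk 4: at line 10 remove [uagv] add [dqpfx,nyy] -> 17 lines: vsiw iljyo qof ulh qiajl fzd hegbg myagf bnm rbk dqpfx nyy qhi ultgk ewhqe ppyxo azay
Hunk 5: at line 11 remove [nyy,qhi,ultgk] add [lxgyn,dcqd,jgks] -> 17 lines: vsiw iljyo qof ulh qiajl fzd hegbg myagf bnm rbk dqpfx lxgyn dcqd jgks ewhqe ppyxo azay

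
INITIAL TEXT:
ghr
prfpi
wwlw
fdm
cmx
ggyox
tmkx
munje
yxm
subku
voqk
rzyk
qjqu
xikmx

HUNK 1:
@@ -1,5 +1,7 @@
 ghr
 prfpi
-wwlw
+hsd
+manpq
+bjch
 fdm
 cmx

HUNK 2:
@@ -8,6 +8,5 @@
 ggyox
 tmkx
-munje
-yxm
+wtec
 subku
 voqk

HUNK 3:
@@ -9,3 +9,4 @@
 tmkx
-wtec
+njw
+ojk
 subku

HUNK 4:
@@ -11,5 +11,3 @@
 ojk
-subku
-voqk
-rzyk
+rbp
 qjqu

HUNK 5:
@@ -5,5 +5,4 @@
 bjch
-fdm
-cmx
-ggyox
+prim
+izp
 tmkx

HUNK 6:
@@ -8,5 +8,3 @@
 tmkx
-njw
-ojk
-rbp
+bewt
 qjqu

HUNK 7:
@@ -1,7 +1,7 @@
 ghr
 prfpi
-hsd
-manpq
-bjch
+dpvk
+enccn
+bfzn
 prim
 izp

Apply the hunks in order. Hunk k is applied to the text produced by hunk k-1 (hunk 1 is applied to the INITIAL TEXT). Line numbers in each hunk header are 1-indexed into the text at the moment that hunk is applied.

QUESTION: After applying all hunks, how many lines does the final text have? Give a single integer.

Hunk 1: at line 1 remove [wwlw] add [hsd,manpq,bjch] -> 16 lines: ghr prfpi hsd manpq bjch fdm cmx ggyox tmkx munje yxm subku voqk rzyk qjqu xikmx
Hunk 2: at line 8 remove [munje,yxm] add [wtec] -> 15 lines: ghr prfpi hsd manpq bjch fdm cmx ggyox tmkx wtec subku voqk rzyk qjqu xikmx
Hunk 3: at line 9 remove [wtec] add [njw,ojk] -> 16 lines: ghr prfpi hsd manpq bjch fdm cmx ggyox tmkx njw ojk subku voqk rzyk qjqu xikmx
Hunk 4: at line 11 remove [subku,voqk,rzyk] add [rbp] -> 14 lines: ghr prfpi hsd manpq bjch fdm cmx ggyox tmkx njw ojk rbp qjqu xikmx
Hunk 5: at line 5 remove [fdm,cmx,ggyox] add [prim,izp] -> 13 lines: ghr prfpi hsd manpq bjch prim izp tmkx njw ojk rbp qjqu xikmx
Hunk 6: at line 8 remove [njw,ojk,rbp] add [bewt] -> 11 lines: ghr prfpi hsd manpq bjch prim izp tmkx bewt qjqu xikmx
Hunk 7: at line 1 remove [hsd,manpq,bjch] add [dpvk,enccn,bfzn] -> 11 lines: ghr prfpi dpvk enccn bfzn prim izp tmkx bewt qjqu xikmx
Final line count: 11

Answer: 11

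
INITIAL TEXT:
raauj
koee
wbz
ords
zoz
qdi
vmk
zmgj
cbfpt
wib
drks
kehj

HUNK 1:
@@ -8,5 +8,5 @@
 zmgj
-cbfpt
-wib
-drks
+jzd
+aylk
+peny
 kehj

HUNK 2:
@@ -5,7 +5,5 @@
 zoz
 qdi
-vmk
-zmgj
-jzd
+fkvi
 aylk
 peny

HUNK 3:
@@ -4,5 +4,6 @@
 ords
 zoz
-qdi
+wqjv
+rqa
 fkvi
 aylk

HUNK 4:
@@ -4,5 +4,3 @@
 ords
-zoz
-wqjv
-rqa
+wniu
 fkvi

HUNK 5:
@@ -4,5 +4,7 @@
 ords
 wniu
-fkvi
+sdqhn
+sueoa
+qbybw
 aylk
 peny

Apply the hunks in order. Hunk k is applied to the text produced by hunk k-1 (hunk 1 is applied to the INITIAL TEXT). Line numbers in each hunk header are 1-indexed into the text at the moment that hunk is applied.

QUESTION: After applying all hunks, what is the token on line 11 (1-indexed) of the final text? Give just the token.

Answer: kehj

Derivation:
Hunk 1: at line 8 remove [cbfpt,wib,drks] add [jzd,aylk,peny] -> 12 lines: raauj koee wbz ords zoz qdi vmk zmgj jzd aylk peny kehj
Hunk 2: at line 5 remove [vmk,zmgj,jzd] add [fkvi] -> 10 lines: raauj koee wbz ords zoz qdi fkvi aylk peny kehj
Hunk 3: at line 4 remove [qdi] add [wqjv,rqa] -> 11 lines: raauj koee wbz ords zoz wqjv rqa fkvi aylk peny kehj
Hunk 4: at line 4 remove [zoz,wqjv,rqa] add [wniu] -> 9 lines: raauj koee wbz ords wniu fkvi aylk peny kehj
Hunk 5: at line 4 remove [fkvi] add [sdqhn,sueoa,qbybw] -> 11 lines: raauj koee wbz ords wniu sdqhn sueoa qbybw aylk peny kehj
Final line 11: kehj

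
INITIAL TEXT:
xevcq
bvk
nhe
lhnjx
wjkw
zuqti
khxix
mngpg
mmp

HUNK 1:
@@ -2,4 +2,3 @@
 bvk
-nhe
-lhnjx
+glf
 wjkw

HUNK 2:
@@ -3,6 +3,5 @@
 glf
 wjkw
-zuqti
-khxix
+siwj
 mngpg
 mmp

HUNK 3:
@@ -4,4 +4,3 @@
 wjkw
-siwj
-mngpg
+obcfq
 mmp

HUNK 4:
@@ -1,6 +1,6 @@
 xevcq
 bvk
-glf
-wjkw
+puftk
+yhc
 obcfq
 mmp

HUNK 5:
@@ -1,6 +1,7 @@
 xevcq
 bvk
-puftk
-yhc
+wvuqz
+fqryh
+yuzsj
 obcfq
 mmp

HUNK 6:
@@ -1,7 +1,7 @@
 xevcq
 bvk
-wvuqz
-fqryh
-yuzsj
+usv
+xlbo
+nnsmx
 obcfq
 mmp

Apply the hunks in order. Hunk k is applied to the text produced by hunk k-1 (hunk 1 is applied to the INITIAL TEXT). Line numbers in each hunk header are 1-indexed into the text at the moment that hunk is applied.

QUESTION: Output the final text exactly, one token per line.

Hunk 1: at line 2 remove [nhe,lhnjx] add [glf] -> 8 lines: xevcq bvk glf wjkw zuqti khxix mngpg mmp
Hunk 2: at line 3 remove [zuqti,khxix] add [siwj] -> 7 lines: xevcq bvk glf wjkw siwj mngpg mmp
Hunk 3: at line 4 remove [siwj,mngpg] add [obcfq] -> 6 lines: xevcq bvk glf wjkw obcfq mmp
Hunk 4: at line 1 remove [glf,wjkw] add [puftk,yhc] -> 6 lines: xevcq bvk puftk yhc obcfq mmp
Hunk 5: at line 1 remove [puftk,yhc] add [wvuqz,fqryh,yuzsj] -> 7 lines: xevcq bvk wvuqz fqryh yuzsj obcfq mmp
Hunk 6: at line 1 remove [wvuqz,fqryh,yuzsj] add [usv,xlbo,nnsmx] -> 7 lines: xevcq bvk usv xlbo nnsmx obcfq mmp

Answer: xevcq
bvk
usv
xlbo
nnsmx
obcfq
mmp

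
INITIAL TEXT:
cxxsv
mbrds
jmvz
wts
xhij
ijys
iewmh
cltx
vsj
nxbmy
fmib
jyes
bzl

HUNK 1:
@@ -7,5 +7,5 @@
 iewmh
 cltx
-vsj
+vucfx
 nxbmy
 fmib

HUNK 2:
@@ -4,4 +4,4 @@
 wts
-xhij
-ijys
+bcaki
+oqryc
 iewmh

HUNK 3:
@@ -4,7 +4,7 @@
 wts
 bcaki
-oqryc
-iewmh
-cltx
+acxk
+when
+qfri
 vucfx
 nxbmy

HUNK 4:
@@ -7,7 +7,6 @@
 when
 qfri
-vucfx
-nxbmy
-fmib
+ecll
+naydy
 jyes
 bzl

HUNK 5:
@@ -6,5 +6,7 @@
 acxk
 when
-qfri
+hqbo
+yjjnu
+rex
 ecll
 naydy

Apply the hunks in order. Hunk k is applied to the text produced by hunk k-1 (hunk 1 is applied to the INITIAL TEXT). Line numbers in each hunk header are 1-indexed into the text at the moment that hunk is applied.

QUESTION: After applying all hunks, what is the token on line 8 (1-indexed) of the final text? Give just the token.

Hunk 1: at line 7 remove [vsj] add [vucfx] -> 13 lines: cxxsv mbrds jmvz wts xhij ijys iewmh cltx vucfx nxbmy fmib jyes bzl
Hunk 2: at line 4 remove [xhij,ijys] add [bcaki,oqryc] -> 13 lines: cxxsv mbrds jmvz wts bcaki oqryc iewmh cltx vucfx nxbmy fmib jyes bzl
Hunk 3: at line 4 remove [oqryc,iewmh,cltx] add [acxk,when,qfri] -> 13 lines: cxxsv mbrds jmvz wts bcaki acxk when qfri vucfx nxbmy fmib jyes bzl
Hunk 4: at line 7 remove [vucfx,nxbmy,fmib] add [ecll,naydy] -> 12 lines: cxxsv mbrds jmvz wts bcaki acxk when qfri ecll naydy jyes bzl
Hunk 5: at line 6 remove [qfri] add [hqbo,yjjnu,rex] -> 14 lines: cxxsv mbrds jmvz wts bcaki acxk when hqbo yjjnu rex ecll naydy jyes bzl
Final line 8: hqbo

Answer: hqbo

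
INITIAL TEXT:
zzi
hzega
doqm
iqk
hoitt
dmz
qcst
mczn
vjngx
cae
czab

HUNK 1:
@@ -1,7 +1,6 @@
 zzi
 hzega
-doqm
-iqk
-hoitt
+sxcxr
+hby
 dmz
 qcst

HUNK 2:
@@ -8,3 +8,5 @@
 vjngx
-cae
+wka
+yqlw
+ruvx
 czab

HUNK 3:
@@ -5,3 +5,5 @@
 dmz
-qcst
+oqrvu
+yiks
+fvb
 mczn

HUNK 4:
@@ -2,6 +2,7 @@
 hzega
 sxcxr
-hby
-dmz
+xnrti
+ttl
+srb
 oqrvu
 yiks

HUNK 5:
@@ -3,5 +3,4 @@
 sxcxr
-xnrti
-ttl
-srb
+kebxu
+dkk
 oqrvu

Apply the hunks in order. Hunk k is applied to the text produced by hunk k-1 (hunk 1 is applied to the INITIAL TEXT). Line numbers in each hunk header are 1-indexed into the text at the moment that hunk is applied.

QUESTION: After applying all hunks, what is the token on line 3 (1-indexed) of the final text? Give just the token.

Answer: sxcxr

Derivation:
Hunk 1: at line 1 remove [doqm,iqk,hoitt] add [sxcxr,hby] -> 10 lines: zzi hzega sxcxr hby dmz qcst mczn vjngx cae czab
Hunk 2: at line 8 remove [cae] add [wka,yqlw,ruvx] -> 12 lines: zzi hzega sxcxr hby dmz qcst mczn vjngx wka yqlw ruvx czab
Hunk 3: at line 5 remove [qcst] add [oqrvu,yiks,fvb] -> 14 lines: zzi hzega sxcxr hby dmz oqrvu yiks fvb mczn vjngx wka yqlw ruvx czab
Hunk 4: at line 2 remove [hby,dmz] add [xnrti,ttl,srb] -> 15 lines: zzi hzega sxcxr xnrti ttl srb oqrvu yiks fvb mczn vjngx wka yqlw ruvx czab
Hunk 5: at line 3 remove [xnrti,ttl,srb] add [kebxu,dkk] -> 14 lines: zzi hzega sxcxr kebxu dkk oqrvu yiks fvb mczn vjngx wka yqlw ruvx czab
Final line 3: sxcxr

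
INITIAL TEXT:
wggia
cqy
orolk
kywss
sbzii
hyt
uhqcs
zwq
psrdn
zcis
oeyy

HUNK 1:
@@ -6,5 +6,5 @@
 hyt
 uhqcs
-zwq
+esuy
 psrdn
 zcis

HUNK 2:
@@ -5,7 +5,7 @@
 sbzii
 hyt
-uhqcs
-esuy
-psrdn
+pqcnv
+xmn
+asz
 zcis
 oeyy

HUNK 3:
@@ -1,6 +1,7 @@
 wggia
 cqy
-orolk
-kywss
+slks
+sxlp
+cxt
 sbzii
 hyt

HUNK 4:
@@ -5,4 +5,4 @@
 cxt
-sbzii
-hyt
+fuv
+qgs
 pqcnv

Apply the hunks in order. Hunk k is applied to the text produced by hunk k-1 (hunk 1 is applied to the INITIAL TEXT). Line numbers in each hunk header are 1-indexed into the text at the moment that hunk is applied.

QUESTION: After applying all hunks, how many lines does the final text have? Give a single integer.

Answer: 12

Derivation:
Hunk 1: at line 6 remove [zwq] add [esuy] -> 11 lines: wggia cqy orolk kywss sbzii hyt uhqcs esuy psrdn zcis oeyy
Hunk 2: at line 5 remove [uhqcs,esuy,psrdn] add [pqcnv,xmn,asz] -> 11 lines: wggia cqy orolk kywss sbzii hyt pqcnv xmn asz zcis oeyy
Hunk 3: at line 1 remove [orolk,kywss] add [slks,sxlp,cxt] -> 12 lines: wggia cqy slks sxlp cxt sbzii hyt pqcnv xmn asz zcis oeyy
Hunk 4: at line 5 remove [sbzii,hyt] add [fuv,qgs] -> 12 lines: wggia cqy slks sxlp cxt fuv qgs pqcnv xmn asz zcis oeyy
Final line count: 12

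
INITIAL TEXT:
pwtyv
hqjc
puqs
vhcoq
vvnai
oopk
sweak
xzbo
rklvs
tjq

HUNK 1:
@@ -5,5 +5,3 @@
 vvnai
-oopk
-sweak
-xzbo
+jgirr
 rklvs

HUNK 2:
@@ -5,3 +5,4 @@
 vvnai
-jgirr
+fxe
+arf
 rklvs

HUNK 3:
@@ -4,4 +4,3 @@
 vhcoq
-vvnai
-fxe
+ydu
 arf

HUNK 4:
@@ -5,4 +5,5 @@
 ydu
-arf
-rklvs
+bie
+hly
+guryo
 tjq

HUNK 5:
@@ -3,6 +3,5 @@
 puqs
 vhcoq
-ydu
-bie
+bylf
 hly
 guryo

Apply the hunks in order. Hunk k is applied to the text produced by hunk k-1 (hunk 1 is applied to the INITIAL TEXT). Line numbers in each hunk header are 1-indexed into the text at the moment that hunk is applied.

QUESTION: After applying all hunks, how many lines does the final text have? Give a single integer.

Answer: 8

Derivation:
Hunk 1: at line 5 remove [oopk,sweak,xzbo] add [jgirr] -> 8 lines: pwtyv hqjc puqs vhcoq vvnai jgirr rklvs tjq
Hunk 2: at line 5 remove [jgirr] add [fxe,arf] -> 9 lines: pwtyv hqjc puqs vhcoq vvnai fxe arf rklvs tjq
Hunk 3: at line 4 remove [vvnai,fxe] add [ydu] -> 8 lines: pwtyv hqjc puqs vhcoq ydu arf rklvs tjq
Hunk 4: at line 5 remove [arf,rklvs] add [bie,hly,guryo] -> 9 lines: pwtyv hqjc puqs vhcoq ydu bie hly guryo tjq
Hunk 5: at line 3 remove [ydu,bie] add [bylf] -> 8 lines: pwtyv hqjc puqs vhcoq bylf hly guryo tjq
Final line count: 8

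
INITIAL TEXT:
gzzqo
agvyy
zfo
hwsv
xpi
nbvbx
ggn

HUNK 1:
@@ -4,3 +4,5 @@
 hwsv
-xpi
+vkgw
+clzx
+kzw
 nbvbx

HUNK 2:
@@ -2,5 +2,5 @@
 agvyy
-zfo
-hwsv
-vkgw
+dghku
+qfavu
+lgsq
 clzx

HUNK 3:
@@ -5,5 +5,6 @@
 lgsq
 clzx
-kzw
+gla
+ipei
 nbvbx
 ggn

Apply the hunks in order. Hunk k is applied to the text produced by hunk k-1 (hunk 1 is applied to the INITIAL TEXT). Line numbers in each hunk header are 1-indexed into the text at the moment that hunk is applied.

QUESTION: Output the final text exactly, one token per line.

Hunk 1: at line 4 remove [xpi] add [vkgw,clzx,kzw] -> 9 lines: gzzqo agvyy zfo hwsv vkgw clzx kzw nbvbx ggn
Hunk 2: at line 2 remove [zfo,hwsv,vkgw] add [dghku,qfavu,lgsq] -> 9 lines: gzzqo agvyy dghku qfavu lgsq clzx kzw nbvbx ggn
Hunk 3: at line 5 remove [kzw] add [gla,ipei] -> 10 lines: gzzqo agvyy dghku qfavu lgsq clzx gla ipei nbvbx ggn

Answer: gzzqo
agvyy
dghku
qfavu
lgsq
clzx
gla
ipei
nbvbx
ggn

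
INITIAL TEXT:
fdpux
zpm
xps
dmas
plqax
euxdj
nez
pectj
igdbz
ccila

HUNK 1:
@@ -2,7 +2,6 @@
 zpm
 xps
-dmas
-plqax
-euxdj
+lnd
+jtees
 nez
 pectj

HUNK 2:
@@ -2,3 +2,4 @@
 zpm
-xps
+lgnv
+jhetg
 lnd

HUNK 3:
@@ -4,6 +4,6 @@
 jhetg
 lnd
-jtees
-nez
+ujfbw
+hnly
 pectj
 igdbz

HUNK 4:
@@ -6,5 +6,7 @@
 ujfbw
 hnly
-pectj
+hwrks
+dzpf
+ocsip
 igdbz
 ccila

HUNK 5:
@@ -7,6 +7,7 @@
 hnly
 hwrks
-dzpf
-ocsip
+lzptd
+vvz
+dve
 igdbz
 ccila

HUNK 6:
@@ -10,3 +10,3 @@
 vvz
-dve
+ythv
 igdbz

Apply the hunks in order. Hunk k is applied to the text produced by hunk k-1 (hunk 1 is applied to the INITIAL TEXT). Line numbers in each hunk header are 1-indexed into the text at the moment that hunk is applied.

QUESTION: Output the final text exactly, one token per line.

Hunk 1: at line 2 remove [dmas,plqax,euxdj] add [lnd,jtees] -> 9 lines: fdpux zpm xps lnd jtees nez pectj igdbz ccila
Hunk 2: at line 2 remove [xps] add [lgnv,jhetg] -> 10 lines: fdpux zpm lgnv jhetg lnd jtees nez pectj igdbz ccila
Hunk 3: at line 4 remove [jtees,nez] add [ujfbw,hnly] -> 10 lines: fdpux zpm lgnv jhetg lnd ujfbw hnly pectj igdbz ccila
Hunk 4: at line 6 remove [pectj] add [hwrks,dzpf,ocsip] -> 12 lines: fdpux zpm lgnv jhetg lnd ujfbw hnly hwrks dzpf ocsip igdbz ccila
Hunk 5: at line 7 remove [dzpf,ocsip] add [lzptd,vvz,dve] -> 13 lines: fdpux zpm lgnv jhetg lnd ujfbw hnly hwrks lzptd vvz dve igdbz ccila
Hunk 6: at line 10 remove [dve] add [ythv] -> 13 lines: fdpux zpm lgnv jhetg lnd ujfbw hnly hwrks lzptd vvz ythv igdbz ccila

Answer: fdpux
zpm
lgnv
jhetg
lnd
ujfbw
hnly
hwrks
lzptd
vvz
ythv
igdbz
ccila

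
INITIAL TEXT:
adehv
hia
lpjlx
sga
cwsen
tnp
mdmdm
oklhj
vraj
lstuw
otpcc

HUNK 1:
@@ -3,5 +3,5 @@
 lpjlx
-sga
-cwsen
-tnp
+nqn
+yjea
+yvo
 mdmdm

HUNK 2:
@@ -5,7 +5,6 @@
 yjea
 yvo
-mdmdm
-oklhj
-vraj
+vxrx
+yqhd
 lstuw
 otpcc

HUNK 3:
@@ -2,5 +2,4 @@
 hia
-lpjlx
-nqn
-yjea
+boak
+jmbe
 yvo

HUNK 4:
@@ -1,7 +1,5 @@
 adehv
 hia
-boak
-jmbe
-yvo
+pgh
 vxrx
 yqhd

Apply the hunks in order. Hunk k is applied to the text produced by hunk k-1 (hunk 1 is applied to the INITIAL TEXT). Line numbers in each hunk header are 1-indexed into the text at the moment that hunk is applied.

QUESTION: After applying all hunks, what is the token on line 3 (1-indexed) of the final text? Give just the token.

Answer: pgh

Derivation:
Hunk 1: at line 3 remove [sga,cwsen,tnp] add [nqn,yjea,yvo] -> 11 lines: adehv hia lpjlx nqn yjea yvo mdmdm oklhj vraj lstuw otpcc
Hunk 2: at line 5 remove [mdmdm,oklhj,vraj] add [vxrx,yqhd] -> 10 lines: adehv hia lpjlx nqn yjea yvo vxrx yqhd lstuw otpcc
Hunk 3: at line 2 remove [lpjlx,nqn,yjea] add [boak,jmbe] -> 9 lines: adehv hia boak jmbe yvo vxrx yqhd lstuw otpcc
Hunk 4: at line 1 remove [boak,jmbe,yvo] add [pgh] -> 7 lines: adehv hia pgh vxrx yqhd lstuw otpcc
Final line 3: pgh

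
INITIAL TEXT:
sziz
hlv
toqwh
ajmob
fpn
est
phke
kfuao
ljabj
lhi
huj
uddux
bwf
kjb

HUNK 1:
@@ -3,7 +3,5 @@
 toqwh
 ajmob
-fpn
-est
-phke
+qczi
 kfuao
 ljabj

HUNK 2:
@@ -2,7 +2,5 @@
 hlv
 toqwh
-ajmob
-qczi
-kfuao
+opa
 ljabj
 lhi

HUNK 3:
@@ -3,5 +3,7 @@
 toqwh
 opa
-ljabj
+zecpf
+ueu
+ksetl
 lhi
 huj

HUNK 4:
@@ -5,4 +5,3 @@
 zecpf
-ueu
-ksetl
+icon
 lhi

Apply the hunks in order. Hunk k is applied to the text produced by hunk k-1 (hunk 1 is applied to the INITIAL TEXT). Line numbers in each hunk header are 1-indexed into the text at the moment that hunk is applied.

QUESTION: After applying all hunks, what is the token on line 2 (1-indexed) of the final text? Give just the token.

Answer: hlv

Derivation:
Hunk 1: at line 3 remove [fpn,est,phke] add [qczi] -> 12 lines: sziz hlv toqwh ajmob qczi kfuao ljabj lhi huj uddux bwf kjb
Hunk 2: at line 2 remove [ajmob,qczi,kfuao] add [opa] -> 10 lines: sziz hlv toqwh opa ljabj lhi huj uddux bwf kjb
Hunk 3: at line 3 remove [ljabj] add [zecpf,ueu,ksetl] -> 12 lines: sziz hlv toqwh opa zecpf ueu ksetl lhi huj uddux bwf kjb
Hunk 4: at line 5 remove [ueu,ksetl] add [icon] -> 11 lines: sziz hlv toqwh opa zecpf icon lhi huj uddux bwf kjb
Final line 2: hlv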